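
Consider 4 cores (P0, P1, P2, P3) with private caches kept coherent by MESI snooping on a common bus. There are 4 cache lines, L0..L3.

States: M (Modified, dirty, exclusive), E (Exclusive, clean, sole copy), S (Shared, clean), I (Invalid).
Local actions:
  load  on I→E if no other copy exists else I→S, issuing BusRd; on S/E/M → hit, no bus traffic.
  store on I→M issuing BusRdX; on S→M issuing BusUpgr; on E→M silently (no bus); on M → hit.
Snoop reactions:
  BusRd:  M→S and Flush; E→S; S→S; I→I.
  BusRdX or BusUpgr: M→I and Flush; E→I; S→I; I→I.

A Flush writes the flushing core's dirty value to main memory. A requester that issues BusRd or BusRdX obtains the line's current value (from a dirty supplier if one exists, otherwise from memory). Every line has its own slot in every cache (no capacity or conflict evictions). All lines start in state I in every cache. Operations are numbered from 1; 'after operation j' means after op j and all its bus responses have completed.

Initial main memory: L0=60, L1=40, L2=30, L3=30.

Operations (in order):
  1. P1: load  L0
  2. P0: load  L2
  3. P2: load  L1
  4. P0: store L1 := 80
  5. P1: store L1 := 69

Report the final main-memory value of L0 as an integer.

memory[L0] = 60

  op1 P1: load  L0 → I/E/I/I on L0; bus BusRd; mem=60
  op2 P0: load  L2 → E/I/I/I on L2; bus BusRd; mem=30
  op3 P2: load  L1 → I/I/E/I on L1; bus BusRd; mem=40
  op4 P0: store L1 := 80 → M/I/I/I on L1; bus BusRdX; mem=40
  op5 P1: store L1 := 69 → I/M/I/I on L1; bus BusRdX Flush; mem=80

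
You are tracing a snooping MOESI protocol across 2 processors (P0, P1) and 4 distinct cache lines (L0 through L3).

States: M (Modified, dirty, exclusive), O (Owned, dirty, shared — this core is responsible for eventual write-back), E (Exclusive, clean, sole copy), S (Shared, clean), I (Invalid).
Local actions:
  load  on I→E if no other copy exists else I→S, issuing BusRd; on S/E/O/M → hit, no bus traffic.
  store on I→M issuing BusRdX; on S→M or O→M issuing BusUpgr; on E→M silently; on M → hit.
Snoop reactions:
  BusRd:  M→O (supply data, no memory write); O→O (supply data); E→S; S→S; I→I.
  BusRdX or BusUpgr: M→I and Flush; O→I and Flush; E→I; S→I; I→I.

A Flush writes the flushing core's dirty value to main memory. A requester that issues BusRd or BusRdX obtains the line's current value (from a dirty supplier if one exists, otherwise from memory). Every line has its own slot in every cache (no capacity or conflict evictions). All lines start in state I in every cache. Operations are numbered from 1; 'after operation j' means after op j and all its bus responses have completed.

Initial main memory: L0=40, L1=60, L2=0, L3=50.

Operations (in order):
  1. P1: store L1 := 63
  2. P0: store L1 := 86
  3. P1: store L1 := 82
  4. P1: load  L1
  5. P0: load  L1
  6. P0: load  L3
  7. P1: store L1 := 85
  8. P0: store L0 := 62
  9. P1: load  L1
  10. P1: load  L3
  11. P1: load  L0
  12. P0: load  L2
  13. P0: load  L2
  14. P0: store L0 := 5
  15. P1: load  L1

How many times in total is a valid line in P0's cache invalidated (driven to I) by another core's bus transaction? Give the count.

invalidations = 2

  op1 P1: store L1 := 63 → I/M on L1; bus BusRdX; mem=60
  op2 P0: store L1 := 86 → M/I on L1; bus BusRdX Flush; mem=63
  op3 P1: store L1 := 82 → I/M on L1; bus BusRdX Flush; mem=86
  op4 P1: load  L1 → I/M on L1; bus (none); mem=86
  op5 P0: load  L1 → S/O on L1; bus BusRd; mem=86
  op6 P0: load  L3 → E/I on L3; bus BusRd; mem=50
  op7 P1: store L1 := 85 → I/M on L1; bus BusUpgr; mem=86
  op8 P0: store L0 := 62 → M/I on L0; bus BusRdX; mem=40
  op9 P1: load  L1 → I/M on L1; bus (none); mem=86
  op10 P1: load  L3 → S/S on L3; bus BusRd; mem=50
  op11 P1: load  L0 → O/S on L0; bus BusRd; mem=40
  op12 P0: load  L2 → E/I on L2; bus BusRd; mem=0
  op13 P0: load  L2 → E/I on L2; bus (none); mem=0
  op14 P0: store L0 := 5 → M/I on L0; bus BusUpgr; mem=40
  op15 P1: load  L1 → I/M on L1; bus (none); mem=86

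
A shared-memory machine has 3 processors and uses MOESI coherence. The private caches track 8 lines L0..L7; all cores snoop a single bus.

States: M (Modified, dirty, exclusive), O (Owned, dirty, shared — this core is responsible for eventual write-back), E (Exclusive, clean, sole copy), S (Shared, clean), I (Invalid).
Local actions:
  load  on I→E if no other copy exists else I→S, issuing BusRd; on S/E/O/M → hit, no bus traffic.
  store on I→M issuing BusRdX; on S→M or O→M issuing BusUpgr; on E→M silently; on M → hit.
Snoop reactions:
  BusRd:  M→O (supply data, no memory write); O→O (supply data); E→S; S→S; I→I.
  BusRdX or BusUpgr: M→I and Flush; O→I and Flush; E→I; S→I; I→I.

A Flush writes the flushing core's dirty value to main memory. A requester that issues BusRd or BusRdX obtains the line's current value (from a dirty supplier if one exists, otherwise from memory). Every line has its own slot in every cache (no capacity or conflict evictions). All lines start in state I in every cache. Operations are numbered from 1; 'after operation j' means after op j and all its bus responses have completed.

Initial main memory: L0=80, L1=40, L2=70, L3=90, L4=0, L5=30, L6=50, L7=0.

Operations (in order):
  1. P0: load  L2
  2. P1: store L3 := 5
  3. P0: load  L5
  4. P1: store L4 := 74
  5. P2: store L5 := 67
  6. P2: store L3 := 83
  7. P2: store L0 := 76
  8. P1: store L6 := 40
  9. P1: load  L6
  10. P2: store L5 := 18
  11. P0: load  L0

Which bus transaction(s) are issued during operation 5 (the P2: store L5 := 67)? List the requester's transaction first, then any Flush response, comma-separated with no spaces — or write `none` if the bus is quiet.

1. P0: load  L2  bus=[BusRd]  L2: P0=E P1=I P2=I  mem[L2]=70
2. P1: store L3 := 5  bus=[BusRdX]  L3: P0=I P1=M P2=I  mem[L3]=90
3. P0: load  L5  bus=[BusRd]  L5: P0=E P1=I P2=I  mem[L5]=30
4. P1: store L4 := 74  bus=[BusRdX]  L4: P0=I P1=M P2=I  mem[L4]=0
5. P2: store L5 := 67  bus=[BusRdX]  L5: P0=I P1=I P2=M  mem[L5]=30
6. P2: store L3 := 83  bus=[BusRdX,Flush]  L3: P0=I P1=I P2=M  mem[L3]=5
7. P2: store L0 := 76  bus=[BusRdX]  L0: P0=I P1=I P2=M  mem[L0]=80
8. P1: store L6 := 40  bus=[BusRdX]  L6: P0=I P1=M P2=I  mem[L6]=50
9. P1: load  L6  bus=[-]  L6: P0=I P1=M P2=I  mem[L6]=50
10. P2: store L5 := 18  bus=[-]  L5: P0=I P1=I P2=M  mem[L5]=30
11. P0: load  L0  bus=[BusRd]  L0: P0=S P1=I P2=O  mem[L0]=80

bus = BusRdX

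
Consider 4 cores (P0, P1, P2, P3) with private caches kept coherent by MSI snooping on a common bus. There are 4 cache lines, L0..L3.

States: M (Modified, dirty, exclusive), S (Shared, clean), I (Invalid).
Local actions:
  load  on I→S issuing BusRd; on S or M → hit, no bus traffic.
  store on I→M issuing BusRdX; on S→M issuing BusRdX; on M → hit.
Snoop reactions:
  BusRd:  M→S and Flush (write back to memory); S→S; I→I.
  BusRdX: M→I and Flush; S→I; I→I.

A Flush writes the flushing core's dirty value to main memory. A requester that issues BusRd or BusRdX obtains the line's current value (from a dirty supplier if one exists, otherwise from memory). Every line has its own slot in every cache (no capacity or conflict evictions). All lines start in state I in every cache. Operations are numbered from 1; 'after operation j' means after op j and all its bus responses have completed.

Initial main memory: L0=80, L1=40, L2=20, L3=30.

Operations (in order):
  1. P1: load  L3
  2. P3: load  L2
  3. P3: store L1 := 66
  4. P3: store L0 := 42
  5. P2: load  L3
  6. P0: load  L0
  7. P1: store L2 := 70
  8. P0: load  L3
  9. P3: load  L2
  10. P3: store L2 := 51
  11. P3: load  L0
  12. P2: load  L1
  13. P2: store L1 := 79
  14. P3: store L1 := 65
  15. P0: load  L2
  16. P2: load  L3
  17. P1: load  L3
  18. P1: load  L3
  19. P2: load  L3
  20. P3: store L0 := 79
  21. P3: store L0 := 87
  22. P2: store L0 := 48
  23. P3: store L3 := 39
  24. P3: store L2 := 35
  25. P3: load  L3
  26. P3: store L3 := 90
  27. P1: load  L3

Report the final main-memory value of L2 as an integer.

step 1: P1: load  L3  ⟶  ISII  (L3)  txn=BusRd  M[L3]=30
step 2: P3: load  L2  ⟶  IIIS  (L2)  txn=BusRd  M[L2]=20
step 3: P3: store L1 := 66  ⟶  IIIM  (L1)  txn=BusRdX  M[L1]=40
step 4: P3: store L0 := 42  ⟶  IIIM  (L0)  txn=BusRdX  M[L0]=80
step 5: P2: load  L3  ⟶  ISSI  (L3)  txn=BusRd  M[L3]=30
step 6: P0: load  L0  ⟶  SIIS  (L0)  txn=BusRd+Flush  M[L0]=42
step 7: P1: store L2 := 70  ⟶  IMII  (L2)  txn=BusRdX  M[L2]=20
step 8: P0: load  L3  ⟶  SSSI  (L3)  txn=BusRd  M[L3]=30
step 9: P3: load  L2  ⟶  ISIS  (L2)  txn=BusRd+Flush  M[L2]=70
step 10: P3: store L2 := 51  ⟶  IIIM  (L2)  txn=BusRdX  M[L2]=70
step 11: P3: load  L0  ⟶  SIIS  (L0)  txn=∅  M[L0]=42
step 12: P2: load  L1  ⟶  IISS  (L1)  txn=BusRd+Flush  M[L1]=66
step 13: P2: store L1 := 79  ⟶  IIMI  (L1)  txn=BusRdX  M[L1]=66
step 14: P3: store L1 := 65  ⟶  IIIM  (L1)  txn=BusRdX+Flush  M[L1]=79
step 15: P0: load  L2  ⟶  SIIS  (L2)  txn=BusRd+Flush  M[L2]=51
step 16: P2: load  L3  ⟶  SSSI  (L3)  txn=∅  M[L3]=30
step 17: P1: load  L3  ⟶  SSSI  (L3)  txn=∅  M[L3]=30
step 18: P1: load  L3  ⟶  SSSI  (L3)  txn=∅  M[L3]=30
step 19: P2: load  L3  ⟶  SSSI  (L3)  txn=∅  M[L3]=30
step 20: P3: store L0 := 79  ⟶  IIIM  (L0)  txn=BusRdX  M[L0]=42
step 21: P3: store L0 := 87  ⟶  IIIM  (L0)  txn=∅  M[L0]=42
step 22: P2: store L0 := 48  ⟶  IIMI  (L0)  txn=BusRdX+Flush  M[L0]=87
step 23: P3: store L3 := 39  ⟶  IIIM  (L3)  txn=BusRdX  M[L3]=30
step 24: P3: store L2 := 35  ⟶  IIIM  (L2)  txn=BusRdX  M[L2]=51
step 25: P3: load  L3  ⟶  IIIM  (L3)  txn=∅  M[L3]=30
step 26: P3: store L3 := 90  ⟶  IIIM  (L3)  txn=∅  M[L3]=30
step 27: P1: load  L3  ⟶  ISIS  (L3)  txn=BusRd+Flush  M[L3]=90

memory[L2] = 51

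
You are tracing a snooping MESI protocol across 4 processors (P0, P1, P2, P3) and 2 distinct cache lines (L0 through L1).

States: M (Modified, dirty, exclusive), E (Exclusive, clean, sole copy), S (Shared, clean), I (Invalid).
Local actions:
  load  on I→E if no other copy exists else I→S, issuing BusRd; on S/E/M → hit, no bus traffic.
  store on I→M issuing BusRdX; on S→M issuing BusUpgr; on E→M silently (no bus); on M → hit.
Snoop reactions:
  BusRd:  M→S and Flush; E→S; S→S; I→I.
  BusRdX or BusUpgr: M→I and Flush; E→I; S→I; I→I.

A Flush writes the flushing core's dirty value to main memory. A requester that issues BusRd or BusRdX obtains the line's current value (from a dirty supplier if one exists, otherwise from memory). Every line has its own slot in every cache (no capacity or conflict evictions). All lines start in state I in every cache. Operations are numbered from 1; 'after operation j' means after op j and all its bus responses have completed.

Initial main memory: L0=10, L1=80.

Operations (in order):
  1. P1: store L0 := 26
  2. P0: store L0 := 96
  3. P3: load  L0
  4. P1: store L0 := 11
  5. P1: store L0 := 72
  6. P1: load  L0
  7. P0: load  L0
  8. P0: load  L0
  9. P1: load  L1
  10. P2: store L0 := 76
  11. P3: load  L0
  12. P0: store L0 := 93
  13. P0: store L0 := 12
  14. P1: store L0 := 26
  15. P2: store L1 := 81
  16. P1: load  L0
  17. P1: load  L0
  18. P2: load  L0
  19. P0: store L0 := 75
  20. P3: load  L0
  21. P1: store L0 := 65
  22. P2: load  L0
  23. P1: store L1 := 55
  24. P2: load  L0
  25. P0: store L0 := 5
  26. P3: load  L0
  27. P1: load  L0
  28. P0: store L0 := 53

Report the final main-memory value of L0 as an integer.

memory[L0] = 5

  op1 P1: store L0 := 26 → I/M/I/I on L0; bus BusRdX; mem=10
  op2 P0: store L0 := 96 → M/I/I/I on L0; bus BusRdX Flush; mem=26
  op3 P3: load  L0 → S/I/I/S on L0; bus BusRd Flush; mem=96
  op4 P1: store L0 := 11 → I/M/I/I on L0; bus BusRdX; mem=96
  op5 P1: store L0 := 72 → I/M/I/I on L0; bus (none); mem=96
  op6 P1: load  L0 → I/M/I/I on L0; bus (none); mem=96
  op7 P0: load  L0 → S/S/I/I on L0; bus BusRd Flush; mem=72
  op8 P0: load  L0 → S/S/I/I on L0; bus (none); mem=72
  op9 P1: load  L1 → I/E/I/I on L1; bus BusRd; mem=80
  op10 P2: store L0 := 76 → I/I/M/I on L0; bus BusRdX; mem=72
  op11 P3: load  L0 → I/I/S/S on L0; bus BusRd Flush; mem=76
  op12 P0: store L0 := 93 → M/I/I/I on L0; bus BusRdX; mem=76
  op13 P0: store L0 := 12 → M/I/I/I on L0; bus (none); mem=76
  op14 P1: store L0 := 26 → I/M/I/I on L0; bus BusRdX Flush; mem=12
  op15 P2: store L1 := 81 → I/I/M/I on L1; bus BusRdX; mem=80
  op16 P1: load  L0 → I/M/I/I on L0; bus (none); mem=12
  op17 P1: load  L0 → I/M/I/I on L0; bus (none); mem=12
  op18 P2: load  L0 → I/S/S/I on L0; bus BusRd Flush; mem=26
  op19 P0: store L0 := 75 → M/I/I/I on L0; bus BusRdX; mem=26
  op20 P3: load  L0 → S/I/I/S on L0; bus BusRd Flush; mem=75
  op21 P1: store L0 := 65 → I/M/I/I on L0; bus BusRdX; mem=75
  op22 P2: load  L0 → I/S/S/I on L0; bus BusRd Flush; mem=65
  op23 P1: store L1 := 55 → I/M/I/I on L1; bus BusRdX Flush; mem=81
  op24 P2: load  L0 → I/S/S/I on L0; bus (none); mem=65
  op25 P0: store L0 := 5 → M/I/I/I on L0; bus BusRdX; mem=65
  op26 P3: load  L0 → S/I/I/S on L0; bus BusRd Flush; mem=5
  op27 P1: load  L0 → S/S/I/S on L0; bus BusRd; mem=5
  op28 P0: store L0 := 53 → M/I/I/I on L0; bus BusUpgr; mem=5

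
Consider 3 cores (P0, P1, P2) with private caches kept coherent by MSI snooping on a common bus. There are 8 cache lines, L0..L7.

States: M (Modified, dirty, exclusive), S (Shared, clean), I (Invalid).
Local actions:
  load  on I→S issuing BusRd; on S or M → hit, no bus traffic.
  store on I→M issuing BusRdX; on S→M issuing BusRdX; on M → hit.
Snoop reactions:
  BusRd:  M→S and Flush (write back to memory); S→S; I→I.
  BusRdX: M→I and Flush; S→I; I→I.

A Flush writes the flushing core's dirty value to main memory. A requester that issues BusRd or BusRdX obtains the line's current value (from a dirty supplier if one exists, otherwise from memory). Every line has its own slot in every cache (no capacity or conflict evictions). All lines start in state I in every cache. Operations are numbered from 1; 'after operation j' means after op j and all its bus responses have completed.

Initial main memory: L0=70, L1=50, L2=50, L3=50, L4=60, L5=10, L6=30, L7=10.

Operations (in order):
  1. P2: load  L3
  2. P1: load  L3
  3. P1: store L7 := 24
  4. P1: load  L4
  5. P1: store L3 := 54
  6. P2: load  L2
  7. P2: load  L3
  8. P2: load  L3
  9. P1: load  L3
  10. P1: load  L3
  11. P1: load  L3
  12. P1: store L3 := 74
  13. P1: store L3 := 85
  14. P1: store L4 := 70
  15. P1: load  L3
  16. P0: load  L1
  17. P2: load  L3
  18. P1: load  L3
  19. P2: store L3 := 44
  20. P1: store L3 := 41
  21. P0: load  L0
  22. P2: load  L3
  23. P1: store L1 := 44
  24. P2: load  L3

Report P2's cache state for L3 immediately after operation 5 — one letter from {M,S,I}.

state = I

step 1: P2: load  L3  ⟶  IIS  (L3)  txn=BusRd  M[L3]=50
step 2: P1: load  L3  ⟶  ISS  (L3)  txn=BusRd  M[L3]=50
step 3: P1: store L7 := 24  ⟶  IMI  (L7)  txn=BusRdX  M[L7]=10
step 4: P1: load  L4  ⟶  ISI  (L4)  txn=BusRd  M[L4]=60
step 5: P1: store L3 := 54  ⟶  IMI  (L3)  txn=BusRdX  M[L3]=50
step 6: P2: load  L2  ⟶  IIS  (L2)  txn=BusRd  M[L2]=50
step 7: P2: load  L3  ⟶  ISS  (L3)  txn=BusRd+Flush  M[L3]=54
step 8: P2: load  L3  ⟶  ISS  (L3)  txn=∅  M[L3]=54
step 9: P1: load  L3  ⟶  ISS  (L3)  txn=∅  M[L3]=54
step 10: P1: load  L3  ⟶  ISS  (L3)  txn=∅  M[L3]=54
step 11: P1: load  L3  ⟶  ISS  (L3)  txn=∅  M[L3]=54
step 12: P1: store L3 := 74  ⟶  IMI  (L3)  txn=BusRdX  M[L3]=54
step 13: P1: store L3 := 85  ⟶  IMI  (L3)  txn=∅  M[L3]=54
step 14: P1: store L4 := 70  ⟶  IMI  (L4)  txn=BusRdX  M[L4]=60
step 15: P1: load  L3  ⟶  IMI  (L3)  txn=∅  M[L3]=54
step 16: P0: load  L1  ⟶  SII  (L1)  txn=BusRd  M[L1]=50
step 17: P2: load  L3  ⟶  ISS  (L3)  txn=BusRd+Flush  M[L3]=85
step 18: P1: load  L3  ⟶  ISS  (L3)  txn=∅  M[L3]=85
step 19: P2: store L3 := 44  ⟶  IIM  (L3)  txn=BusRdX  M[L3]=85
step 20: P1: store L3 := 41  ⟶  IMI  (L3)  txn=BusRdX+Flush  M[L3]=44
step 21: P0: load  L0  ⟶  SII  (L0)  txn=BusRd  M[L0]=70
step 22: P2: load  L3  ⟶  ISS  (L3)  txn=BusRd+Flush  M[L3]=41
step 23: P1: store L1 := 44  ⟶  IMI  (L1)  txn=BusRdX  M[L1]=50
step 24: P2: load  L3  ⟶  ISS  (L3)  txn=∅  M[L3]=41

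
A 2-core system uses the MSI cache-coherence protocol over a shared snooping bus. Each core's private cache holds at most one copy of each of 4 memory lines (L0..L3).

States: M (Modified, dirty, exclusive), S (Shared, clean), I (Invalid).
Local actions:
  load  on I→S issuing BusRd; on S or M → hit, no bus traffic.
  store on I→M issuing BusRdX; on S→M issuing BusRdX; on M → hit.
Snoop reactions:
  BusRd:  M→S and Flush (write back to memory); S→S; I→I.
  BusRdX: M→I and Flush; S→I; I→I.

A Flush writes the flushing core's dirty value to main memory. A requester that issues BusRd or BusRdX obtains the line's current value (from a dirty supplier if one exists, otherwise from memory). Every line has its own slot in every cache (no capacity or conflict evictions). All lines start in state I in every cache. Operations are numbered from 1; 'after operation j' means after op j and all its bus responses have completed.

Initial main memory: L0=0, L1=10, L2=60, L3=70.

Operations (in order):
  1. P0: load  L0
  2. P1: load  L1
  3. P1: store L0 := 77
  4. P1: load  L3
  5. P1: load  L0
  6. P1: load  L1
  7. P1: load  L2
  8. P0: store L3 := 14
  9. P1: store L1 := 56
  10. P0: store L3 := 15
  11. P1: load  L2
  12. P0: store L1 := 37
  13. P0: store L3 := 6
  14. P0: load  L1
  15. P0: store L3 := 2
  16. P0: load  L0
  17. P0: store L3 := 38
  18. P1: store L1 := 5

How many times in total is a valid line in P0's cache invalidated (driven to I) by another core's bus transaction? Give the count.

invalidations = 2

[1] P0: load  L0 | P0:S(0), P1:I | bus: BusRd
[2] P1: load  L1 | P0:I, P1:S(10) | bus: BusRd
[3] P1: store L0 := 77 | P0:I, P1:M(77) | bus: BusRdX
[4] P1: load  L3 | P0:I, P1:S(70) | bus: BusRd
[5] P1: load  L0 | P0:I, P1:M(77) | bus: none
[6] P1: load  L1 | P0:I, P1:S(10) | bus: none
[7] P1: load  L2 | P0:I, P1:S(60) | bus: BusRd
[8] P0: store L3 := 14 | P0:M(14), P1:I | bus: BusRdX
[9] P1: store L1 := 56 | P0:I, P1:M(56) | bus: BusRdX
[10] P0: store L3 := 15 | P0:M(15), P1:I | bus: none
[11] P1: load  L2 | P0:I, P1:S(60) | bus: none
[12] P0: store L1 := 37 | P0:M(37), P1:I | bus: BusRdX,Flush
[13] P0: store L3 := 6 | P0:M(6), P1:I | bus: none
[14] P0: load  L1 | P0:M(37), P1:I | bus: none
[15] P0: store L3 := 2 | P0:M(2), P1:I | bus: none
[16] P0: load  L0 | P0:S(77), P1:S(77) | bus: BusRd,Flush
[17] P0: store L3 := 38 | P0:M(38), P1:I | bus: none
[18] P1: store L1 := 5 | P0:I, P1:M(5) | bus: BusRdX,Flush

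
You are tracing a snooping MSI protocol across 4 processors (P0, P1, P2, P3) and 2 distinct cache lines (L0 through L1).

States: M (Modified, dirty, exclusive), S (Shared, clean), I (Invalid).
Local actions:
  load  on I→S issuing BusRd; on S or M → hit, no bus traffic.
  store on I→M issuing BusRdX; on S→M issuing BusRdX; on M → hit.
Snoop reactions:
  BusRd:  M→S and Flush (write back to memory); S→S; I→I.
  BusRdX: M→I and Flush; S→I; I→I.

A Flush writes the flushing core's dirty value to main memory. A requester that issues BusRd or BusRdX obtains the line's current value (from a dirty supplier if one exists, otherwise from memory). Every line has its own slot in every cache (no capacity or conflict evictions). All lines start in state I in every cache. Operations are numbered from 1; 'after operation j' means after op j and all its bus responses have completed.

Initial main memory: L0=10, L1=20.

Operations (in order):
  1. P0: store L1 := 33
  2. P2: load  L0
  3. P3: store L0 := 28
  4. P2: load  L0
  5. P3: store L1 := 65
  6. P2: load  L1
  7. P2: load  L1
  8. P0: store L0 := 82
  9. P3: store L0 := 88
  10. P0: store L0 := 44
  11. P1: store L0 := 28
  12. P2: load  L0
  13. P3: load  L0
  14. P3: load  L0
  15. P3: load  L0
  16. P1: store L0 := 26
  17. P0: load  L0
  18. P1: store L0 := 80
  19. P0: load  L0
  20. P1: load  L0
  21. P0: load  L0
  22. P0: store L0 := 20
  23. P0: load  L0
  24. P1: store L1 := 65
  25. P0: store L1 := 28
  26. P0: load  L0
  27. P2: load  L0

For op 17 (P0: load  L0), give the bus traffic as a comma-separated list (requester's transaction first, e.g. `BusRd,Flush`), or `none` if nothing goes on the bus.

bus = BusRd,Flush

step 1: P0: store L1 := 33  ⟶  MIII  (L1)  txn=BusRdX  M[L1]=20
step 2: P2: load  L0  ⟶  IISI  (L0)  txn=BusRd  M[L0]=10
step 3: P3: store L0 := 28  ⟶  IIIM  (L0)  txn=BusRdX  M[L0]=10
step 4: P2: load  L0  ⟶  IISS  (L0)  txn=BusRd+Flush  M[L0]=28
step 5: P3: store L1 := 65  ⟶  IIIM  (L1)  txn=BusRdX+Flush  M[L1]=33
step 6: P2: load  L1  ⟶  IISS  (L1)  txn=BusRd+Flush  M[L1]=65
step 7: P2: load  L1  ⟶  IISS  (L1)  txn=∅  M[L1]=65
step 8: P0: store L0 := 82  ⟶  MIII  (L0)  txn=BusRdX  M[L0]=28
step 9: P3: store L0 := 88  ⟶  IIIM  (L0)  txn=BusRdX+Flush  M[L0]=82
step 10: P0: store L0 := 44  ⟶  MIII  (L0)  txn=BusRdX+Flush  M[L0]=88
step 11: P1: store L0 := 28  ⟶  IMII  (L0)  txn=BusRdX+Flush  M[L0]=44
step 12: P2: load  L0  ⟶  ISSI  (L0)  txn=BusRd+Flush  M[L0]=28
step 13: P3: load  L0  ⟶  ISSS  (L0)  txn=BusRd  M[L0]=28
step 14: P3: load  L0  ⟶  ISSS  (L0)  txn=∅  M[L0]=28
step 15: P3: load  L0  ⟶  ISSS  (L0)  txn=∅  M[L0]=28
step 16: P1: store L0 := 26  ⟶  IMII  (L0)  txn=BusRdX  M[L0]=28
step 17: P0: load  L0  ⟶  SSII  (L0)  txn=BusRd+Flush  M[L0]=26
step 18: P1: store L0 := 80  ⟶  IMII  (L0)  txn=BusRdX  M[L0]=26
step 19: P0: load  L0  ⟶  SSII  (L0)  txn=BusRd+Flush  M[L0]=80
step 20: P1: load  L0  ⟶  SSII  (L0)  txn=∅  M[L0]=80
step 21: P0: load  L0  ⟶  SSII  (L0)  txn=∅  M[L0]=80
step 22: P0: store L0 := 20  ⟶  MIII  (L0)  txn=BusRdX  M[L0]=80
step 23: P0: load  L0  ⟶  MIII  (L0)  txn=∅  M[L0]=80
step 24: P1: store L1 := 65  ⟶  IMII  (L1)  txn=BusRdX  M[L1]=65
step 25: P0: store L1 := 28  ⟶  MIII  (L1)  txn=BusRdX+Flush  M[L1]=65
step 26: P0: load  L0  ⟶  MIII  (L0)  txn=∅  M[L0]=80
step 27: P2: load  L0  ⟶  SISI  (L0)  txn=BusRd+Flush  M[L0]=20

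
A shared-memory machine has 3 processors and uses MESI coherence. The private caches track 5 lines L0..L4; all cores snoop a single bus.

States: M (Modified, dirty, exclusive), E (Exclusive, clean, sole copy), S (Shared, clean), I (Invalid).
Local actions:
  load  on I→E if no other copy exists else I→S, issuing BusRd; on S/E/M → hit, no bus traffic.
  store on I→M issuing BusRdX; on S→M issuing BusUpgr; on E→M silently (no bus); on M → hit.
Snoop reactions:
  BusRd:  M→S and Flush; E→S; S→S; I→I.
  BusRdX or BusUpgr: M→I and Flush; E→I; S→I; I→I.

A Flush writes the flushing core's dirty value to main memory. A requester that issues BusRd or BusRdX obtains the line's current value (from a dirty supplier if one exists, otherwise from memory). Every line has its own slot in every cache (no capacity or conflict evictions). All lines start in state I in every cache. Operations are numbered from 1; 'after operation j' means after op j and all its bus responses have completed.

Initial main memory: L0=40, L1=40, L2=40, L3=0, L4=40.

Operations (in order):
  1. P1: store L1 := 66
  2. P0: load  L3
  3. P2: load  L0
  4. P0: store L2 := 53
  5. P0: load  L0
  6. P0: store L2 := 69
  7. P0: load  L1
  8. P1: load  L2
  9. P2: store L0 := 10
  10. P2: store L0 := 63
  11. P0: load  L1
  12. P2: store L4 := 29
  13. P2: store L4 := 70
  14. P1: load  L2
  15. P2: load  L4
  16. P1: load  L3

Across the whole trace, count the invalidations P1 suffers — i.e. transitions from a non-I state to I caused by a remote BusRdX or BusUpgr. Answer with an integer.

invalidations = 0

1. P1: store L1 := 66  bus=[BusRdX]  L1: P0=I P1=M P2=I  mem[L1]=40
2. P0: load  L3  bus=[BusRd]  L3: P0=E P1=I P2=I  mem[L3]=0
3. P2: load  L0  bus=[BusRd]  L0: P0=I P1=I P2=E  mem[L0]=40
4. P0: store L2 := 53  bus=[BusRdX]  L2: P0=M P1=I P2=I  mem[L2]=40
5. P0: load  L0  bus=[BusRd]  L0: P0=S P1=I P2=S  mem[L0]=40
6. P0: store L2 := 69  bus=[-]  L2: P0=M P1=I P2=I  mem[L2]=40
7. P0: load  L1  bus=[BusRd,Flush]  L1: P0=S P1=S P2=I  mem[L1]=66
8. P1: load  L2  bus=[BusRd,Flush]  L2: P0=S P1=S P2=I  mem[L2]=69
9. P2: store L0 := 10  bus=[BusUpgr]  L0: P0=I P1=I P2=M  mem[L0]=40
10. P2: store L0 := 63  bus=[-]  L0: P0=I P1=I P2=M  mem[L0]=40
11. P0: load  L1  bus=[-]  L1: P0=S P1=S P2=I  mem[L1]=66
12. P2: store L4 := 29  bus=[BusRdX]  L4: P0=I P1=I P2=M  mem[L4]=40
13. P2: store L4 := 70  bus=[-]  L4: P0=I P1=I P2=M  mem[L4]=40
14. P1: load  L2  bus=[-]  L2: P0=S P1=S P2=I  mem[L2]=69
15. P2: load  L4  bus=[-]  L4: P0=I P1=I P2=M  mem[L4]=40
16. P1: load  L3  bus=[BusRd]  L3: P0=S P1=S P2=I  mem[L3]=0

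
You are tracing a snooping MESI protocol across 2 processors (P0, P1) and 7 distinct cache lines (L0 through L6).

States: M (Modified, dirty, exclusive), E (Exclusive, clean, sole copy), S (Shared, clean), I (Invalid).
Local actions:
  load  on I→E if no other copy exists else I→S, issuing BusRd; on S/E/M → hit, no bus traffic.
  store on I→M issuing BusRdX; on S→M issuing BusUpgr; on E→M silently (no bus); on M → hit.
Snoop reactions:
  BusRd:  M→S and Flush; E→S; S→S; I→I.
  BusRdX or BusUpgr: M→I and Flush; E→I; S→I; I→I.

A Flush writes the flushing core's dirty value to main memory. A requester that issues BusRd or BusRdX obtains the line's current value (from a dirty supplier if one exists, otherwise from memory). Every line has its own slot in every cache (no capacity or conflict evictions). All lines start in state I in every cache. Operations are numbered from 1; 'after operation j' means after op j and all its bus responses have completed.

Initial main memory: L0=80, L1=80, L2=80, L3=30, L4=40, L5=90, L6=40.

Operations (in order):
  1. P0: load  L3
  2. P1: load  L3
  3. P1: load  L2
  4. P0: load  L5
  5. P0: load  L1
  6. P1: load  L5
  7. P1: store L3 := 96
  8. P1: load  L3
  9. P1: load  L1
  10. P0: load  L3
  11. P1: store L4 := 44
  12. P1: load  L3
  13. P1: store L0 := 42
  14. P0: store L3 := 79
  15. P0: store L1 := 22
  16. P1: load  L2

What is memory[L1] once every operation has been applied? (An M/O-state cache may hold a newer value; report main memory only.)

  op1 P0: load  L3 → E/I on L3; bus BusRd; mem=30
  op2 P1: load  L3 → S/S on L3; bus BusRd; mem=30
  op3 P1: load  L2 → I/E on L2; bus BusRd; mem=80
  op4 P0: load  L5 → E/I on L5; bus BusRd; mem=90
  op5 P0: load  L1 → E/I on L1; bus BusRd; mem=80
  op6 P1: load  L5 → S/S on L5; bus BusRd; mem=90
  op7 P1: store L3 := 96 → I/M on L3; bus BusUpgr; mem=30
  op8 P1: load  L3 → I/M on L3; bus (none); mem=30
  op9 P1: load  L1 → S/S on L1; bus BusRd; mem=80
  op10 P0: load  L3 → S/S on L3; bus BusRd Flush; mem=96
  op11 P1: store L4 := 44 → I/M on L4; bus BusRdX; mem=40
  op12 P1: load  L3 → S/S on L3; bus (none); mem=96
  op13 P1: store L0 := 42 → I/M on L0; bus BusRdX; mem=80
  op14 P0: store L3 := 79 → M/I on L3; bus BusUpgr; mem=96
  op15 P0: store L1 := 22 → M/I on L1; bus BusUpgr; mem=80
  op16 P1: load  L2 → I/E on L2; bus (none); mem=80

memory[L1] = 80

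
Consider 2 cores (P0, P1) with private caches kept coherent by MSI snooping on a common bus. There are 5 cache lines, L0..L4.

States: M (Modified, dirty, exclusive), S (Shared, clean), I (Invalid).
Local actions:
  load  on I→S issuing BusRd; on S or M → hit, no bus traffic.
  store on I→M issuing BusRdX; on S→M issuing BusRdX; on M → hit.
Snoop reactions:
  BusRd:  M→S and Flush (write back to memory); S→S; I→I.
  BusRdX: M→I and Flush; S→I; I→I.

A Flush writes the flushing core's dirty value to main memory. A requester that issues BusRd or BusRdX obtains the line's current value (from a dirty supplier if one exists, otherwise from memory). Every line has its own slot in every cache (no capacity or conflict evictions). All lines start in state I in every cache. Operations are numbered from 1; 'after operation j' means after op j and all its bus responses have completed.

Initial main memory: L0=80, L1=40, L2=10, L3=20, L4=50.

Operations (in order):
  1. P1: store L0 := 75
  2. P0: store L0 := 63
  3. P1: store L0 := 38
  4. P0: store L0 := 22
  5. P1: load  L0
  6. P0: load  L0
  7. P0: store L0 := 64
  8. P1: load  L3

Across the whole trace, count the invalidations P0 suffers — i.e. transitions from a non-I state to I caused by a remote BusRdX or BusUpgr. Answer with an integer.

  op1 P1: store L0 := 75 → I/M on L0; bus BusRdX; mem=80
  op2 P0: store L0 := 63 → M/I on L0; bus BusRdX Flush; mem=75
  op3 P1: store L0 := 38 → I/M on L0; bus BusRdX Flush; mem=63
  op4 P0: store L0 := 22 → M/I on L0; bus BusRdX Flush; mem=38
  op5 P1: load  L0 → S/S on L0; bus BusRd Flush; mem=22
  op6 P0: load  L0 → S/S on L0; bus (none); mem=22
  op7 P0: store L0 := 64 → M/I on L0; bus BusRdX; mem=22
  op8 P1: load  L3 → I/S on L3; bus BusRd; mem=20

invalidations = 1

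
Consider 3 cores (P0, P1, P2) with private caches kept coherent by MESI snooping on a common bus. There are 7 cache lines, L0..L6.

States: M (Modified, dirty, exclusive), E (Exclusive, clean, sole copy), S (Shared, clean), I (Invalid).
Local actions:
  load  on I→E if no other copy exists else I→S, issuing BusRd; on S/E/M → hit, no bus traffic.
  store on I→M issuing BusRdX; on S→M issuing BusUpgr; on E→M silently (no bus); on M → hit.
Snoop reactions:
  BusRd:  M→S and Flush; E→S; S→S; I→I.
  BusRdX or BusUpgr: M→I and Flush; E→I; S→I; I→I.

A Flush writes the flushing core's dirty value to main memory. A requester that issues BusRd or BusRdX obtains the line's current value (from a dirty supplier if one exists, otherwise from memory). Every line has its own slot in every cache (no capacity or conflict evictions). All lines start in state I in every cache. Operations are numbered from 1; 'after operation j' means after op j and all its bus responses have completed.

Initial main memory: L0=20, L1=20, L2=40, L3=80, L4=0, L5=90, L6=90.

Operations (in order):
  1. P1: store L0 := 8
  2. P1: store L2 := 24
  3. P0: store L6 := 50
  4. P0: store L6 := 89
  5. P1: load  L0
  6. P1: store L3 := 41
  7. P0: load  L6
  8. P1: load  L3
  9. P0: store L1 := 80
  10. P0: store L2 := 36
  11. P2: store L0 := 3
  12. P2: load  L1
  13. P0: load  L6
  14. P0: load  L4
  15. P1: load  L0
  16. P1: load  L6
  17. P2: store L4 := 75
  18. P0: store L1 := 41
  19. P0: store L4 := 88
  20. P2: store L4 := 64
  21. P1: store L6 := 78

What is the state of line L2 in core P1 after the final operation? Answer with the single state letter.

  op1 P1: store L0 := 8 → I/M/I on L0; bus BusRdX; mem=20
  op2 P1: store L2 := 24 → I/M/I on L2; bus BusRdX; mem=40
  op3 P0: store L6 := 50 → M/I/I on L6; bus BusRdX; mem=90
  op4 P0: store L6 := 89 → M/I/I on L6; bus (none); mem=90
  op5 P1: load  L0 → I/M/I on L0; bus (none); mem=20
  op6 P1: store L3 := 41 → I/M/I on L3; bus BusRdX; mem=80
  op7 P0: load  L6 → M/I/I on L6; bus (none); mem=90
  op8 P1: load  L3 → I/M/I on L3; bus (none); mem=80
  op9 P0: store L1 := 80 → M/I/I on L1; bus BusRdX; mem=20
  op10 P0: store L2 := 36 → M/I/I on L2; bus BusRdX Flush; mem=24
  op11 P2: store L0 := 3 → I/I/M on L0; bus BusRdX Flush; mem=8
  op12 P2: load  L1 → S/I/S on L1; bus BusRd Flush; mem=80
  op13 P0: load  L6 → M/I/I on L6; bus (none); mem=90
  op14 P0: load  L4 → E/I/I on L4; bus BusRd; mem=0
  op15 P1: load  L0 → I/S/S on L0; bus BusRd Flush; mem=3
  op16 P1: load  L6 → S/S/I on L6; bus BusRd Flush; mem=89
  op17 P2: store L4 := 75 → I/I/M on L4; bus BusRdX; mem=0
  op18 P0: store L1 := 41 → M/I/I on L1; bus BusUpgr; mem=80
  op19 P0: store L4 := 88 → M/I/I on L4; bus BusRdX Flush; mem=75
  op20 P2: store L4 := 64 → I/I/M on L4; bus BusRdX Flush; mem=88
  op21 P1: store L6 := 78 → I/M/I on L6; bus BusUpgr; mem=89

state = I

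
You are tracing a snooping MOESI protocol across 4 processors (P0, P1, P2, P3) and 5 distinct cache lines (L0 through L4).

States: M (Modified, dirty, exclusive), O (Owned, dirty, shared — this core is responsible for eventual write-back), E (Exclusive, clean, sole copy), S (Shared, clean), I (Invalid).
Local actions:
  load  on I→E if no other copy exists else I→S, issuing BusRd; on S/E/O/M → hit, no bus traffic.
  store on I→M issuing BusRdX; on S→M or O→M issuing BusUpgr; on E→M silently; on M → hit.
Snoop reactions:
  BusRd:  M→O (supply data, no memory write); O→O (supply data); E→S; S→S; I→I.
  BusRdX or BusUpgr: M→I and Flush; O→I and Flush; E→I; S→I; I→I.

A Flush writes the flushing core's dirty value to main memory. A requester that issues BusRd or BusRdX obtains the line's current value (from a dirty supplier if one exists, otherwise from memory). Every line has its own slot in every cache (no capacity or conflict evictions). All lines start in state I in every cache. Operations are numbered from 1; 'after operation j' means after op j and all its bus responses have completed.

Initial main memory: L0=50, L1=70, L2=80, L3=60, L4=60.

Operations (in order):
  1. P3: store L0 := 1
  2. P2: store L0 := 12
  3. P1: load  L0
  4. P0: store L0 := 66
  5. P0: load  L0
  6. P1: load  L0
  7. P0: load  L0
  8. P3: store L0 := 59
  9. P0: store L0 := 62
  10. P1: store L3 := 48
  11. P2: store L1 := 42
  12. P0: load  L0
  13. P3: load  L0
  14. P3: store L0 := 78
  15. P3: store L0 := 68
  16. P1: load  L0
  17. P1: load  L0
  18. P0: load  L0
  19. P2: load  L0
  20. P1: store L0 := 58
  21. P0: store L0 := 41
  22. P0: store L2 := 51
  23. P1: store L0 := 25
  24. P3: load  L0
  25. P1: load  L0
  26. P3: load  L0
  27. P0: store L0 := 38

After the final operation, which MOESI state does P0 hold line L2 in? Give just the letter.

state = M

1. P3: store L0 := 1  bus=[BusRdX]  L0: P0=I P1=I P2=I P3=M  mem[L0]=50
2. P2: store L0 := 12  bus=[BusRdX,Flush]  L0: P0=I P1=I P2=M P3=I  mem[L0]=1
3. P1: load  L0  bus=[BusRd]  L0: P0=I P1=S P2=O P3=I  mem[L0]=1
4. P0: store L0 := 66  bus=[BusRdX,Flush]  L0: P0=M P1=I P2=I P3=I  mem[L0]=12
5. P0: load  L0  bus=[-]  L0: P0=M P1=I P2=I P3=I  mem[L0]=12
6. P1: load  L0  bus=[BusRd]  L0: P0=O P1=S P2=I P3=I  mem[L0]=12
7. P0: load  L0  bus=[-]  L0: P0=O P1=S P2=I P3=I  mem[L0]=12
8. P3: store L0 := 59  bus=[BusRdX,Flush]  L0: P0=I P1=I P2=I P3=M  mem[L0]=66
9. P0: store L0 := 62  bus=[BusRdX,Flush]  L0: P0=M P1=I P2=I P3=I  mem[L0]=59
10. P1: store L3 := 48  bus=[BusRdX]  L3: P0=I P1=M P2=I P3=I  mem[L3]=60
11. P2: store L1 := 42  bus=[BusRdX]  L1: P0=I P1=I P2=M P3=I  mem[L1]=70
12. P0: load  L0  bus=[-]  L0: P0=M P1=I P2=I P3=I  mem[L0]=59
13. P3: load  L0  bus=[BusRd]  L0: P0=O P1=I P2=I P3=S  mem[L0]=59
14. P3: store L0 := 78  bus=[BusUpgr,Flush]  L0: P0=I P1=I P2=I P3=M  mem[L0]=62
15. P3: store L0 := 68  bus=[-]  L0: P0=I P1=I P2=I P3=M  mem[L0]=62
16. P1: load  L0  bus=[BusRd]  L0: P0=I P1=S P2=I P3=O  mem[L0]=62
17. P1: load  L0  bus=[-]  L0: P0=I P1=S P2=I P3=O  mem[L0]=62
18. P0: load  L0  bus=[BusRd]  L0: P0=S P1=S P2=I P3=O  mem[L0]=62
19. P2: load  L0  bus=[BusRd]  L0: P0=S P1=S P2=S P3=O  mem[L0]=62
20. P1: store L0 := 58  bus=[BusUpgr,Flush]  L0: P0=I P1=M P2=I P3=I  mem[L0]=68
21. P0: store L0 := 41  bus=[BusRdX,Flush]  L0: P0=M P1=I P2=I P3=I  mem[L0]=58
22. P0: store L2 := 51  bus=[BusRdX]  L2: P0=M P1=I P2=I P3=I  mem[L2]=80
23. P1: store L0 := 25  bus=[BusRdX,Flush]  L0: P0=I P1=M P2=I P3=I  mem[L0]=41
24. P3: load  L0  bus=[BusRd]  L0: P0=I P1=O P2=I P3=S  mem[L0]=41
25. P1: load  L0  bus=[-]  L0: P0=I P1=O P2=I P3=S  mem[L0]=41
26. P3: load  L0  bus=[-]  L0: P0=I P1=O P2=I P3=S  mem[L0]=41
27. P0: store L0 := 38  bus=[BusRdX,Flush]  L0: P0=M P1=I P2=I P3=I  mem[L0]=25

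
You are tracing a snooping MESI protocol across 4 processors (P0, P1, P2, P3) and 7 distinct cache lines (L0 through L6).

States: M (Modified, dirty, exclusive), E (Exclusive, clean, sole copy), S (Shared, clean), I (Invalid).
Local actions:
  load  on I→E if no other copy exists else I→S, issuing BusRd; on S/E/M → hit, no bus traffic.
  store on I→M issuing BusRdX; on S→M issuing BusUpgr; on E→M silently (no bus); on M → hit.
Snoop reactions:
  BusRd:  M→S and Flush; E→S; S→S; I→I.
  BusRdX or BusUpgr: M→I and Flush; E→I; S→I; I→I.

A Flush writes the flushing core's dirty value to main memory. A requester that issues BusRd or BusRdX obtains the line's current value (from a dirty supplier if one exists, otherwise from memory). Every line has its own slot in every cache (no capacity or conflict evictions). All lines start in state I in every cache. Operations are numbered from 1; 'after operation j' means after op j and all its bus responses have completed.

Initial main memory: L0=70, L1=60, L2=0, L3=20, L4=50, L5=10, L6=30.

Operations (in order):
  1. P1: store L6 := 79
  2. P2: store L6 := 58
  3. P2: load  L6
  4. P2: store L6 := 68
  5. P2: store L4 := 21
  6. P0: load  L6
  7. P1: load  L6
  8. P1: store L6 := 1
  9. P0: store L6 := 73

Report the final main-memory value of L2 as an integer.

memory[L2] = 0

  op1 P1: store L6 := 79 → I/M/I/I on L6; bus BusRdX; mem=30
  op2 P2: store L6 := 58 → I/I/M/I on L6; bus BusRdX Flush; mem=79
  op3 P2: load  L6 → I/I/M/I on L6; bus (none); mem=79
  op4 P2: store L6 := 68 → I/I/M/I on L6; bus (none); mem=79
  op5 P2: store L4 := 21 → I/I/M/I on L4; bus BusRdX; mem=50
  op6 P0: load  L6 → S/I/S/I on L6; bus BusRd Flush; mem=68
  op7 P1: load  L6 → S/S/S/I on L6; bus BusRd; mem=68
  op8 P1: store L6 := 1 → I/M/I/I on L6; bus BusUpgr; mem=68
  op9 P0: store L6 := 73 → M/I/I/I on L6; bus BusRdX Flush; mem=1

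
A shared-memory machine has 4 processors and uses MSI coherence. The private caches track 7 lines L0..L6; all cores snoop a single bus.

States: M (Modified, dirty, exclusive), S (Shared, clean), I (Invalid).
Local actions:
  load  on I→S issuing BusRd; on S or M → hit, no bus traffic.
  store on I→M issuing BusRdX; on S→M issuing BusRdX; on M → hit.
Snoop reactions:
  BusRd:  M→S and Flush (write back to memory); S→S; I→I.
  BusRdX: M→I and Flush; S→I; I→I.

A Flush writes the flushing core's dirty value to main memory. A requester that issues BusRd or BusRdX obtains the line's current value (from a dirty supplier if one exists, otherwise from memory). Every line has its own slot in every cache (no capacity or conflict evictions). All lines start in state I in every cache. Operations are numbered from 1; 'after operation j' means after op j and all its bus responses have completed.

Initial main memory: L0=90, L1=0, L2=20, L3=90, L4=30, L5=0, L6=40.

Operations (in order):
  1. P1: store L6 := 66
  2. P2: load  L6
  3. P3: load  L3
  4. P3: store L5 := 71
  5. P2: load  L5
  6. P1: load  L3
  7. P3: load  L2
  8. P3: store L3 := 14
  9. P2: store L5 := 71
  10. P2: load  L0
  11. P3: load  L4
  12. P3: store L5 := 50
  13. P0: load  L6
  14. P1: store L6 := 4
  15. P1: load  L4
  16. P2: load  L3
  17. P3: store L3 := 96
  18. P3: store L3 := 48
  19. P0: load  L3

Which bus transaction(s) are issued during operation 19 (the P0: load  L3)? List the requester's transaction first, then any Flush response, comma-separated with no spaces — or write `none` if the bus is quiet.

step 1: P1: store L6 := 66  ⟶  IMII  (L6)  txn=BusRdX  M[L6]=40
step 2: P2: load  L6  ⟶  ISSI  (L6)  txn=BusRd+Flush  M[L6]=66
step 3: P3: load  L3  ⟶  IIIS  (L3)  txn=BusRd  M[L3]=90
step 4: P3: store L5 := 71  ⟶  IIIM  (L5)  txn=BusRdX  M[L5]=0
step 5: P2: load  L5  ⟶  IISS  (L5)  txn=BusRd+Flush  M[L5]=71
step 6: P1: load  L3  ⟶  ISIS  (L3)  txn=BusRd  M[L3]=90
step 7: P3: load  L2  ⟶  IIIS  (L2)  txn=BusRd  M[L2]=20
step 8: P3: store L3 := 14  ⟶  IIIM  (L3)  txn=BusRdX  M[L3]=90
step 9: P2: store L5 := 71  ⟶  IIMI  (L5)  txn=BusRdX  M[L5]=71
step 10: P2: load  L0  ⟶  IISI  (L0)  txn=BusRd  M[L0]=90
step 11: P3: load  L4  ⟶  IIIS  (L4)  txn=BusRd  M[L4]=30
step 12: P3: store L5 := 50  ⟶  IIIM  (L5)  txn=BusRdX+Flush  M[L5]=71
step 13: P0: load  L6  ⟶  SSSI  (L6)  txn=BusRd  M[L6]=66
step 14: P1: store L6 := 4  ⟶  IMII  (L6)  txn=BusRdX  M[L6]=66
step 15: P1: load  L4  ⟶  ISIS  (L4)  txn=BusRd  M[L4]=30
step 16: P2: load  L3  ⟶  IISS  (L3)  txn=BusRd+Flush  M[L3]=14
step 17: P3: store L3 := 96  ⟶  IIIM  (L3)  txn=BusRdX  M[L3]=14
step 18: P3: store L3 := 48  ⟶  IIIM  (L3)  txn=∅  M[L3]=14
step 19: P0: load  L3  ⟶  SIIS  (L3)  txn=BusRd+Flush  M[L3]=48

bus = BusRd,Flush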